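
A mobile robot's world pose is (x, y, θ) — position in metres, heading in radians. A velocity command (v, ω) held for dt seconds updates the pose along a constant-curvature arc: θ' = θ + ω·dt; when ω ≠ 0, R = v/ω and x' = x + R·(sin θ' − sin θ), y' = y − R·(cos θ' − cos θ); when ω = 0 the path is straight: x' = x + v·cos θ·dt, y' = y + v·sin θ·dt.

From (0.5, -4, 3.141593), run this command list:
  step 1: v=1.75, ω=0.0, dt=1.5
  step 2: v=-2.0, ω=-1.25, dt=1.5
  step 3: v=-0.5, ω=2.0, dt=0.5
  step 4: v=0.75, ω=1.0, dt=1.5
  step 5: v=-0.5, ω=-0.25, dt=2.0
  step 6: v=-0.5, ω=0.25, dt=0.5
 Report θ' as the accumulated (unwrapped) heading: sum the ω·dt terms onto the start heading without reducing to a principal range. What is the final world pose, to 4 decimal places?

(-0.4000, -5.7779, 3.3916)

step 1: θ'=3.1416 (straight) → pose (-2.1250, -4.0000, 3.1416)
step 2: θ'=1.2666 (R=1.6000) → pose (-0.5985, -6.0793, 1.2666)
step 3: θ'=2.2666 (R=-0.2500) → pose (-0.5518, -6.3144, 2.2666)
step 4: θ'=3.7666 (R=0.7500) → pose (-1.5663, -6.1869, 3.7666)
step 5: θ'=3.2666 (R=2.0000) → pose (-0.6455, -5.8244, 3.2666)
step 6: θ'=3.3916 (R=-2.0000) → pose (-0.4000, -5.7779, 3.3916)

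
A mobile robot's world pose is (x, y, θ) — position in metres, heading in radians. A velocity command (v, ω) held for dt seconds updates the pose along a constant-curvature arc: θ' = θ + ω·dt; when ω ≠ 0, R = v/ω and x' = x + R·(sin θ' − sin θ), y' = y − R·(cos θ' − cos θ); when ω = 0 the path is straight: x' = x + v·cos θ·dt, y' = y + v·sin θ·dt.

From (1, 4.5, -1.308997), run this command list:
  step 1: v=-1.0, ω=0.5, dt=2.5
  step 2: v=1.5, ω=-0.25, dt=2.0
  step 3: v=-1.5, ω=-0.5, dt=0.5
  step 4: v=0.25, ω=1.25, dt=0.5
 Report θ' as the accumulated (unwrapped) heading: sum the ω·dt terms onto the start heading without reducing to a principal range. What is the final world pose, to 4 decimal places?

(1.5427, 5.4902, -0.1840)

step 1: θ'=-0.0590 (R=-2.0000) → pose (-0.8139, 5.9789, -0.0590)
step 2: θ'=-0.5590 (R=-6.0000) → pose (2.0143, 5.0760, -0.5590)
step 3: θ'=-0.8090 (R=3.0000) → pose (1.4345, 5.5487, -0.8090)
step 4: θ'=-0.1840 (R=0.2000) → pose (1.5427, 5.4902, -0.1840)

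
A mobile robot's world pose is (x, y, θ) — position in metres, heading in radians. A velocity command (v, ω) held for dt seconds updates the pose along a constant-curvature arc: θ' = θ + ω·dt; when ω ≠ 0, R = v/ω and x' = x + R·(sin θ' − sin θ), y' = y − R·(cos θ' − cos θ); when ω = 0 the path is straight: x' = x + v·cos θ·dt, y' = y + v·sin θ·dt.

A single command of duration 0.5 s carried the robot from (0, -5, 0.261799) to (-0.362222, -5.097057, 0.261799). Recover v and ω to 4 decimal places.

v = -0.7500, ω = 0.0000

Δθ = 0.261799 − 0.261799 = 0.000000
ω = Δθ/dt = 0.000000/0.5 = 0.0000
ω = 0 → v = (Δx·cos θ + Δy·sin θ)/dt = -0.7500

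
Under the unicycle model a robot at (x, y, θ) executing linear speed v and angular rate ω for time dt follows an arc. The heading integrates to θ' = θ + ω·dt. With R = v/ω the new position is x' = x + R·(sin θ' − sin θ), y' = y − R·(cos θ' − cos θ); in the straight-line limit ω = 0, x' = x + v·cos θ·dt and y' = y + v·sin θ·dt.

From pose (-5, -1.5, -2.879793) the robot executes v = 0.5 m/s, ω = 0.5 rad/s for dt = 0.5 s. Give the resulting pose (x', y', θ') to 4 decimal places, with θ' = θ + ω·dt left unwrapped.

θ' = -2.8798 + 0.5·0.5 = -2.6298
R = v/ω = 0.5/0.5 = 1.0000
x' = -5 + 1.0000·(sin -2.6298 − sin -2.8798) = -5.2309
y' = -1.5 − 1.0000·(cos -2.6298 − cos -2.8798) = -1.5941

(-5.2309, -1.5941, -2.6298)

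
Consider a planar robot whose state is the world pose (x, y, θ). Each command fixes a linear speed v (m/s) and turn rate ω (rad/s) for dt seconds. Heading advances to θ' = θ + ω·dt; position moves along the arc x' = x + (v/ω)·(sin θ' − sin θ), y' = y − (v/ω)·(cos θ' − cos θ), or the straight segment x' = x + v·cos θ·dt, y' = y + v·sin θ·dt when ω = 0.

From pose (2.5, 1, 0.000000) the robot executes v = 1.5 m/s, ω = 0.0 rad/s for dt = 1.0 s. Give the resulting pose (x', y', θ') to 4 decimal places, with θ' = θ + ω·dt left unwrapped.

(4.0000, 1.0000, 0.0000)

θ' = 0.0000 + 0.0·1.0 = 0.0000
ω = 0 → straight: x' = 2.5 + 1.5·cos(0.0000)·1.0 = 4.0000
y' = 1 + 1.5·sin(0.0000)·1.0 = 1.0000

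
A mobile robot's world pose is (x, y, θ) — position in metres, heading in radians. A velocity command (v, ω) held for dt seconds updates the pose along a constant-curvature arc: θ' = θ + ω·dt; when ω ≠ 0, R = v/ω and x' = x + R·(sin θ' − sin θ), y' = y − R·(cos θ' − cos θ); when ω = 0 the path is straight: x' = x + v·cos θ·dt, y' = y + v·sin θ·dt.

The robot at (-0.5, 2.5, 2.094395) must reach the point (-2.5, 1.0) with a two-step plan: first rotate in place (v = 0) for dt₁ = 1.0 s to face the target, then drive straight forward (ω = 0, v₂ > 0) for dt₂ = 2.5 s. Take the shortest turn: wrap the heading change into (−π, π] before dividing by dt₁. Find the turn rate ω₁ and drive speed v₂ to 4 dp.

heading to target = atan2(1−2.5, -2.5−-0.5) = -2.4981
Δθ = wrap(-2.4981 − 2.0944) = 1.6907; ω₁ = Δθ/dt₁ = 1.6907
distance = √((-2.5−-0.5)² + (1−2.5)²) = 2.5000; v₂ = distance/dt₂ = 1.0000

ω₁ = 1.6907, v₂ = 1.0000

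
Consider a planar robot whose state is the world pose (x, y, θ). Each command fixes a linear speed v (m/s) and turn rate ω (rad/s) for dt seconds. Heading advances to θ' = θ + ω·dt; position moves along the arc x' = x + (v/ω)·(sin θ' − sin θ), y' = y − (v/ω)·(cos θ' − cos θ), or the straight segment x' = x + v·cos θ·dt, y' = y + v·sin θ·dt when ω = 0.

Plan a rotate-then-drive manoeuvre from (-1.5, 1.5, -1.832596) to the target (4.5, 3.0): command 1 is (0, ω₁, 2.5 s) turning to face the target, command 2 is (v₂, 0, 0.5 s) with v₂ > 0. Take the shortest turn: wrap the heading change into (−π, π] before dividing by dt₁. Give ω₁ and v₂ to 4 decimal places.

ω₁ = 0.8310, v₂ = 12.3693

heading to target = atan2(3−1.5, 4.5−-1.5) = 0.2450
Δθ = wrap(0.2450 − -1.8326) = 2.0776; ω₁ = Δθ/dt₁ = 0.8310
distance = √((4.5−-1.5)² + (3−1.5)²) = 6.1847; v₂ = distance/dt₂ = 12.3693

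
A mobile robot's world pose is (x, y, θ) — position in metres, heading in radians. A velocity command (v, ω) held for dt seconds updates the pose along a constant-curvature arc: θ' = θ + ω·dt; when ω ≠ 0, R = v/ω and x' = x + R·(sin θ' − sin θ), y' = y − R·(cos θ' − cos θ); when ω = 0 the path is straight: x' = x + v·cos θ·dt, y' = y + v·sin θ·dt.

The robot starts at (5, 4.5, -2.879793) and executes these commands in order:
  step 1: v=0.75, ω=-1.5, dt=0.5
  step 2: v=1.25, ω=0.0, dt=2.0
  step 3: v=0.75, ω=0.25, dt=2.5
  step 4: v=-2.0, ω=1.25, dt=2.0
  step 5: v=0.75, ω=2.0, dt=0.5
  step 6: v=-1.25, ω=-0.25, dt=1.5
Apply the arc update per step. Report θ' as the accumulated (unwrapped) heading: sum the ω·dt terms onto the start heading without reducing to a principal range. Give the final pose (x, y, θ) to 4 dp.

(-0.2494, 8.4556, 0.1202)

step 1: θ'=-3.6298 (R=-0.5000) → pose (4.6361, 4.5414, -3.6298)
step 2: θ'=-3.6298 (straight) → pose (2.4281, 5.7140, -3.6298)
step 3: θ'=-3.0048 (R=3.0000) → pose (0.6119, 6.0364, -3.0048)
step 4: θ'=-0.5048 (R=-1.6000) → pose (1.1675, 9.0219, -0.5048)
step 5: θ'=0.4952 (R=0.3750) → pose (1.5271, 9.0202, 0.4952)
step 6: θ'=0.1202 (R=5.0000) → pose (-0.2494, 8.4556, 0.1202)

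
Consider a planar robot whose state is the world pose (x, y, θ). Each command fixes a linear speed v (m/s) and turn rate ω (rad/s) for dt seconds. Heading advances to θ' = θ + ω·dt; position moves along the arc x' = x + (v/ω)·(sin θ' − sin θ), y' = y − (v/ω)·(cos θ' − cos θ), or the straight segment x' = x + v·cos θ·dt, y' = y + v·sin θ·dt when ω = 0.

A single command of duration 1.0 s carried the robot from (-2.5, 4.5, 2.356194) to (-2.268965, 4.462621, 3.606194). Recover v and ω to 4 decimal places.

Δθ = 3.606194 − 2.356194 = 1.250000
ω = Δθ/dt = 1.250000/1.0 = 1.2500
R = Δx/(sin θ' − sin θ) = -0.2000
v = R·ω = -0.2000·1.2500 = -0.2500

v = -0.2500, ω = 1.2500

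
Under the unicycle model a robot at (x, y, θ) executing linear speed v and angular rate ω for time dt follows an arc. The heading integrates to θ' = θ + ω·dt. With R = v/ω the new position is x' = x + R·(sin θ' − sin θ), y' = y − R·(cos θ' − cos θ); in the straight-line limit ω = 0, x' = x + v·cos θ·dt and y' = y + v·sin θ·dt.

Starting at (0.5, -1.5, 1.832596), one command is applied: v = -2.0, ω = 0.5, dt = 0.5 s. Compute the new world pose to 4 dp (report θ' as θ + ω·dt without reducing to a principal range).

θ' = 1.8326 + 0.5·0.5 = 2.0826
R = v/ω = -2.0/0.5 = -4.0000
x' = 0.5 + -4.0000·(sin 2.0826 − sin 1.8326) = 0.8762
y' = -1.5 − -4.0000·(cos 2.0826 − cos 1.8326) = -2.4237

(0.8762, -2.4237, 2.0826)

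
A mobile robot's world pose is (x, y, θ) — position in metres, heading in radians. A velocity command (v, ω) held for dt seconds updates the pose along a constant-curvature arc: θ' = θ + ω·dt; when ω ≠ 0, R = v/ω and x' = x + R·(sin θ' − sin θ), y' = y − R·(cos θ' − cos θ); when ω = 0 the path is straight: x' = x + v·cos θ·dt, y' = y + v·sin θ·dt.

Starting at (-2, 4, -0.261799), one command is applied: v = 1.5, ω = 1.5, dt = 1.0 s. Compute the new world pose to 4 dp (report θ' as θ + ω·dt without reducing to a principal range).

(-0.7960, 4.6394, 1.2382)

θ' = -0.2618 + 1.5·1.0 = 1.2382
R = v/ω = 1.5/1.5 = 1.0000
x' = -2 + 1.0000·(sin 1.2382 − sin -0.2618) = -0.7960
y' = 4 − 1.0000·(cos 1.2382 − cos -0.2618) = 4.6394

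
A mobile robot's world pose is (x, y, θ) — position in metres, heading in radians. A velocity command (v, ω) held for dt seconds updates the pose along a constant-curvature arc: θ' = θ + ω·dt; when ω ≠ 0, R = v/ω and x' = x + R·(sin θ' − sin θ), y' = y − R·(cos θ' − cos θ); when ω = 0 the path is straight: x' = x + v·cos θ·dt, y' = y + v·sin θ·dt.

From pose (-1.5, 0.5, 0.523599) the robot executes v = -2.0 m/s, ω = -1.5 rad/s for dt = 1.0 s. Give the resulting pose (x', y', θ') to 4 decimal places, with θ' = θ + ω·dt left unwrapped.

θ' = 0.5236 + -1.5·1.0 = -0.9764
R = v/ω = -2.0/-1.5 = 1.3333
x' = -1.5 + 1.3333·(sin -0.9764 − sin 0.5236) = -3.2713
y' = 0.5 − 1.3333·(cos -0.9764 − cos 0.5236) = 0.9080

(-3.2713, 0.9080, -0.9764)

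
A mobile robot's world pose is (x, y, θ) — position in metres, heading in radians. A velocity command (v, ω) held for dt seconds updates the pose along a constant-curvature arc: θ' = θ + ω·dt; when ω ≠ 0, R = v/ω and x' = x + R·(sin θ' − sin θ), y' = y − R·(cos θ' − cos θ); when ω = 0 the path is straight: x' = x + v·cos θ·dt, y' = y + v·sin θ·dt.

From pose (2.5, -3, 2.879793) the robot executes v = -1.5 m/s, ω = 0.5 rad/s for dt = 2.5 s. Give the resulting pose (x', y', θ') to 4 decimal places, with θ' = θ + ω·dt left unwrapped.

θ' = 2.8798 + 0.5·2.5 = 4.1298
R = v/ω = -1.5/0.5 = -3.0000
x' = 2.5 + -3.0000·(sin 4.1298 − sin 2.8798) = 5.7816
y' = -3 − -3.0000·(cos 4.1298 − cos 2.8798) = -1.7528

(5.7816, -1.7528, 4.1298)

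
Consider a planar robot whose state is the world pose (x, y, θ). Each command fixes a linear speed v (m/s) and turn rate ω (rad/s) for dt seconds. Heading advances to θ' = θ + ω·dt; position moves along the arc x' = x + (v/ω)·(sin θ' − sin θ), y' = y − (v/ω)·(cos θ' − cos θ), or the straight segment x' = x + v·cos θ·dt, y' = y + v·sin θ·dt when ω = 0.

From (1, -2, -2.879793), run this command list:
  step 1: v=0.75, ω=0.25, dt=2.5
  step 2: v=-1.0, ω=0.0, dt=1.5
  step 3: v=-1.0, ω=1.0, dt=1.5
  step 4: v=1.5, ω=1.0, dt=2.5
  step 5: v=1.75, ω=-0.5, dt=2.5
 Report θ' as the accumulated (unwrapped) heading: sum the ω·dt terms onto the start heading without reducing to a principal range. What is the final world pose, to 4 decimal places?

(4.5978, 4.5606, 0.4952)

step 1: θ'=-2.2548 (R=3.0000) → pose (-0.5487, -3.0021, -2.2548)
step 2: θ'=-2.2548 (straight) → pose (0.3991, -1.8395, -2.2548)
step 3: θ'=-0.7548 (R=-1.0000) → pose (0.3092, -0.4792, -0.7548)
step 4: θ'=1.7452 (R=1.5000) → pose (2.8142, 0.8737, 1.7452)
step 5: θ'=0.4952 (R=-3.5000) → pose (4.5978, 4.5606, 0.4952)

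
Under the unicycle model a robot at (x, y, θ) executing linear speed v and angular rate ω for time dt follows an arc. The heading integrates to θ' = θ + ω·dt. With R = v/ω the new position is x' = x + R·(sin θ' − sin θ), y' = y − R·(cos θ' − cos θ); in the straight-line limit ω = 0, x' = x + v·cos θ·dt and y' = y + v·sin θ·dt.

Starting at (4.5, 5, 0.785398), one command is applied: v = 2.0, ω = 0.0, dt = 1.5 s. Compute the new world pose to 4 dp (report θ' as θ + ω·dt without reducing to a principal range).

(6.6213, 7.1213, 0.7854)

θ' = 0.7854 + 0.0·1.5 = 0.7854
ω = 0 → straight: x' = 4.5 + 2.0·cos(0.7854)·1.5 = 6.6213
y' = 5 + 2.0·sin(0.7854)·1.5 = 7.1213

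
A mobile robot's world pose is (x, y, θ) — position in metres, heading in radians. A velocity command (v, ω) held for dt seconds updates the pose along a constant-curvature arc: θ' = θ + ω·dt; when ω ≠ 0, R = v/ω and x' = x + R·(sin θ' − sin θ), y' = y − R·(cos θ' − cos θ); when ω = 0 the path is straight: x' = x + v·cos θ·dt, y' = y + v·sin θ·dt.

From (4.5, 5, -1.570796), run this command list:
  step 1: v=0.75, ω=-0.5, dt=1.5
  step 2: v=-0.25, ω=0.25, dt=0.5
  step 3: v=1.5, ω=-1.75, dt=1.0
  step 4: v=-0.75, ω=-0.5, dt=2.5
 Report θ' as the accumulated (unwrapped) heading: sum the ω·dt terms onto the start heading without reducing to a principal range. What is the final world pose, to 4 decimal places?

step 1: θ'=-2.3208 (R=-1.5000) → pose (4.0975, 3.9775, -2.3208)
step 2: θ'=-2.1958 (R=-1.0000) → pose (4.1768, 4.0741, -2.1958)
step 3: θ'=-3.9458 (R=-0.8571) → pose (2.8643, 3.9810, -3.9458)
step 4: θ'=-5.1958 (R=1.5000) → pose (3.1120, 2.2433, -5.1958)

(3.1120, 2.2433, -5.1958)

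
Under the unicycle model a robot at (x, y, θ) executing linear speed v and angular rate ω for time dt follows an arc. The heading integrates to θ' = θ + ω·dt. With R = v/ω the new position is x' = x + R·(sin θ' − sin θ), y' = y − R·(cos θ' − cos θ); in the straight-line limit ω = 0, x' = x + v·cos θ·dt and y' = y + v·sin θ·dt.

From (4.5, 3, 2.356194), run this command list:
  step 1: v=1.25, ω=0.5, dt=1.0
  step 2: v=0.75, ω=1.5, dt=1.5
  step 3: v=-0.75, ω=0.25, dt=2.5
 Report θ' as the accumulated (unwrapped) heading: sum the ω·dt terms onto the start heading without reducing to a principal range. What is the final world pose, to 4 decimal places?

step 1: θ'=2.8562 (R=2.5000) → pose (3.4361, 3.6311, 2.8562)
step 2: θ'=5.1062 (R=0.5000) → pose (2.8336, 2.9595, 5.1062)
step 3: θ'=5.7312 (R=-3.0000) → pose (1.6364, 4.3628, 5.7312)

(1.6364, 4.3628, 5.7312)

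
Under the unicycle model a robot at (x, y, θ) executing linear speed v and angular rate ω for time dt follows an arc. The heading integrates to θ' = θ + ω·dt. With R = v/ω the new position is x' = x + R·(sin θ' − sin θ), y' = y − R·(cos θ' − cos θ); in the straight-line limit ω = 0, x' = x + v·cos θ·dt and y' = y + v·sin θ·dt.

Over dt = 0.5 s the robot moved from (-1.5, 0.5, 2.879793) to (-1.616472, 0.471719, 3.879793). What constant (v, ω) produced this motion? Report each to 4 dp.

Δθ = 3.879793 − 2.879793 = 1.000000
ω = Δθ/dt = 1.000000/0.5 = 2.0000
R = Δx/(sin θ' − sin θ) = 0.1250
v = R·ω = 0.1250·2.0000 = 0.2500

v = 0.2500, ω = 2.0000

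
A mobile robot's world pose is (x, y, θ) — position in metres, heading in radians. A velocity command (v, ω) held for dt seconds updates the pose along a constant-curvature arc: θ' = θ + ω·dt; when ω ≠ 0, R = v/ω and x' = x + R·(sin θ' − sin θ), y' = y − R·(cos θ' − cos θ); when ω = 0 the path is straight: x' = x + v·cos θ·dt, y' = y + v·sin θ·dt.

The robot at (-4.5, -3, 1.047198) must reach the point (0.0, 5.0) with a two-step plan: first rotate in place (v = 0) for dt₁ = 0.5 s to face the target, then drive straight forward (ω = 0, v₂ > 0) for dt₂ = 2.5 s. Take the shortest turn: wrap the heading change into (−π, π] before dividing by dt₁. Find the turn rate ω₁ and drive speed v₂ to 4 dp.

ω₁ = 0.0224, v₂ = 3.6715

heading to target = atan2(5−-3, 0−-4.5) = 1.0584
Δθ = wrap(1.0584 − 1.0472) = 0.0112; ω₁ = Δθ/dt₁ = 0.0224
distance = √((0−-4.5)² + (5−-3)²) = 9.1788; v₂ = distance/dt₂ = 3.6715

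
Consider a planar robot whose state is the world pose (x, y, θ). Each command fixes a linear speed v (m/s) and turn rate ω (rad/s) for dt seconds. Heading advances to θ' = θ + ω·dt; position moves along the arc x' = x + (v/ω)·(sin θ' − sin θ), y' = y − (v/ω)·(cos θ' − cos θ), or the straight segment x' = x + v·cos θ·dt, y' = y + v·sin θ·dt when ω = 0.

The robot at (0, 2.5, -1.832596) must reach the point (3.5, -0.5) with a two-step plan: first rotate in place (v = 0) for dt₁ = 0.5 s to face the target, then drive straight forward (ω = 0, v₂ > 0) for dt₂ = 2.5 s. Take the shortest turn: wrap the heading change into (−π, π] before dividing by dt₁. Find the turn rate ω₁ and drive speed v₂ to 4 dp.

heading to target = atan2(-0.5−2.5, 3.5−0) = -0.7086
Δθ = wrap(-0.7086 − -1.8326) = 1.1240; ω₁ = Δθ/dt₁ = 2.2479
distance = √((3.5−0)² + (-0.5−2.5)²) = 4.6098; v₂ = distance/dt₂ = 1.8439

ω₁ = 2.2479, v₂ = 1.8439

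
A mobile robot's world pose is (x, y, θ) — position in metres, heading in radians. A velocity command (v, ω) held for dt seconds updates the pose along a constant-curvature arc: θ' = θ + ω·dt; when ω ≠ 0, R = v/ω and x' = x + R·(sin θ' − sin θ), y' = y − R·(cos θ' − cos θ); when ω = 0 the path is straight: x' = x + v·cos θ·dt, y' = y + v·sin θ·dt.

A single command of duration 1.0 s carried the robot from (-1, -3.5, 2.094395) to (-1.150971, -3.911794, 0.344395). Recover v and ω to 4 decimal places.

v = -0.5000, ω = -1.7500

Δθ = 0.344395 − 2.094395 = -1.750000
ω = Δθ/dt = -1.750000/1.0 = -1.7500
R = −Δy/(cos θ' − cos θ) = 0.2857
v = R·ω = 0.2857·-1.7500 = -0.5000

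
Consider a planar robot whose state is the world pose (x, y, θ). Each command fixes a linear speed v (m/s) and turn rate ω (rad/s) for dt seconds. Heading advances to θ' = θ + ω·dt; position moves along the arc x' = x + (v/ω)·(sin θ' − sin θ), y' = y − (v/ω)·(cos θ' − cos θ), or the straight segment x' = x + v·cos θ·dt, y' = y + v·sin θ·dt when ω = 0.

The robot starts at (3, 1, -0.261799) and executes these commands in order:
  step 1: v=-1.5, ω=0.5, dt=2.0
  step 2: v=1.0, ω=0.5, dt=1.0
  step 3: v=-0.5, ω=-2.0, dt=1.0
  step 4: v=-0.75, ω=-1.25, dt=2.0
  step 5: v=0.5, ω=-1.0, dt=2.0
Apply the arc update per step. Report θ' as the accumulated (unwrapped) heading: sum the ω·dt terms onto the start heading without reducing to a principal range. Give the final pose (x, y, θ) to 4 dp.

step 1: θ'=0.7382 (R=-3.0000) → pose (0.2047, 0.3213, 0.7382)
step 2: θ'=1.2382 (R=2.0000) → pose (0.7491, 1.1476, 1.2382)
step 3: θ'=-0.7618 (R=0.2500) → pose (0.3403, 1.0484, -0.7618)
step 4: θ'=-3.2618 (R=0.6000) → pose (0.8264, 2.0782, -3.2618)
step 5: θ'=-5.2618 (R=-0.5000) → pose (0.4599, 2.8357, -5.2618)

(0.4599, 2.8357, -5.2618)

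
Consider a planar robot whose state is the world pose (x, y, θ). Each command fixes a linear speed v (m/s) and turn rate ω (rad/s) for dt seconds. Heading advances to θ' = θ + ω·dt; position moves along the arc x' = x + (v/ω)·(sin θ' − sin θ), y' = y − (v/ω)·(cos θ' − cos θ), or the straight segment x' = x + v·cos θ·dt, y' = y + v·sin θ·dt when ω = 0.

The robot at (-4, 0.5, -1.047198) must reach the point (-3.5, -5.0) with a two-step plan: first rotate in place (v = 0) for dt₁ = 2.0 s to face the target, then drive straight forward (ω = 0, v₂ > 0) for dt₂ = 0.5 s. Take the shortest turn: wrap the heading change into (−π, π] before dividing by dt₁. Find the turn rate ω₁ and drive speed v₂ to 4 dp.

heading to target = atan2(-5−0.5, -3.5−-4) = -1.4801
Δθ = wrap(-1.4801 − -1.0472) = -0.4329; ω₁ = Δθ/dt₁ = -0.2165
distance = √((-3.5−-4)² + (-5−0.5)²) = 5.5227; v₂ = distance/dt₂ = 11.0454

ω₁ = -0.2165, v₂ = 11.0454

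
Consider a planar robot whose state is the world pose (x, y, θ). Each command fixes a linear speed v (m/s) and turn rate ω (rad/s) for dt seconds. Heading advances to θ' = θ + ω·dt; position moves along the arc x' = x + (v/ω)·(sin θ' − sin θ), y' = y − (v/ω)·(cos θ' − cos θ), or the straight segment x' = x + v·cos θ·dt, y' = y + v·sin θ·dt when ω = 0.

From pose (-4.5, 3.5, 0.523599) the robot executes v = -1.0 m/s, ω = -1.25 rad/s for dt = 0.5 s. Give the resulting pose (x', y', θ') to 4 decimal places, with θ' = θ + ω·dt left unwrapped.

(-4.9810, 3.3969, -0.1014)

θ' = 0.5236 + -1.25·0.5 = -0.1014
R = v/ω = -1.0/-1.25 = 0.8000
x' = -4.5 + 0.8000·(sin -0.1014 − sin 0.5236) = -4.9810
y' = 3.5 − 0.8000·(cos -0.1014 − cos 0.5236) = 3.3969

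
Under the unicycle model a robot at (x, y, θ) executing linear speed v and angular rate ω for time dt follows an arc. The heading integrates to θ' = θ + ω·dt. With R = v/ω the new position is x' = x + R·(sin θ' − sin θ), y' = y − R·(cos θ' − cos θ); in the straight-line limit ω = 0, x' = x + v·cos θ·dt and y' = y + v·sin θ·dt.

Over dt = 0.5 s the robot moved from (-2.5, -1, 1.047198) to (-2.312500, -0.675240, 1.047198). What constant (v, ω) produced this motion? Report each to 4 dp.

v = 0.7500, ω = 0.0000

Δθ = 1.047198 − 1.047198 = 0.000000
ω = Δθ/dt = 0.000000/0.5 = 0.0000
ω = 0 → v = (Δx·cos θ + Δy·sin θ)/dt = 0.7500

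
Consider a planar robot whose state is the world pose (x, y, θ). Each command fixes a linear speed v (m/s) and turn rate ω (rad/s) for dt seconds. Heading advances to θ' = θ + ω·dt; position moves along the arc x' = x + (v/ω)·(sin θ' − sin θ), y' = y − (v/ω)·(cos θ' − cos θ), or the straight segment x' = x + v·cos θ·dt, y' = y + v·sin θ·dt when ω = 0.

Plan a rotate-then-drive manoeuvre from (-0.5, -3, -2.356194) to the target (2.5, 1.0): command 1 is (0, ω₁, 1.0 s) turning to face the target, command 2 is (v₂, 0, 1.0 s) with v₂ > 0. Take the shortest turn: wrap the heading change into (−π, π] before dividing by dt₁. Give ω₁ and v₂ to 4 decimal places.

ω₁ = -2.9997, v₂ = 5.0000

heading to target = atan2(1−-3, 2.5−-0.5) = 0.9273
Δθ = wrap(0.9273 − -2.3562) = -2.9997; ω₁ = Δθ/dt₁ = -2.9997
distance = √((2.5−-0.5)² + (1−-3)²) = 5.0000; v₂ = distance/dt₂ = 5.0000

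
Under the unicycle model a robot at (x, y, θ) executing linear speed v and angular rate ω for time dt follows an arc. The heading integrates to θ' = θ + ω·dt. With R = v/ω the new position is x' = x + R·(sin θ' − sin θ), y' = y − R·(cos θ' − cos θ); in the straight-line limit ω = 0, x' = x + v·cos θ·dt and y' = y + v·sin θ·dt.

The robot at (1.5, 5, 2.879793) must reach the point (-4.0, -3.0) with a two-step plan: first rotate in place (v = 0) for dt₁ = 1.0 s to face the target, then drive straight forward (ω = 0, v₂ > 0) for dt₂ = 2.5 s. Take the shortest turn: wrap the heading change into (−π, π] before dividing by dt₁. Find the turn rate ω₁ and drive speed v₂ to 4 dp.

ω₁ = 1.2303, v₂ = 3.8833

heading to target = atan2(-3−5, -4−1.5) = -2.1731
Δθ = wrap(-2.1731 − 2.8798) = 1.2303; ω₁ = Δθ/dt₁ = 1.2303
distance = √((-4−1.5)² + (-3−5)²) = 9.7082; v₂ = distance/dt₂ = 3.8833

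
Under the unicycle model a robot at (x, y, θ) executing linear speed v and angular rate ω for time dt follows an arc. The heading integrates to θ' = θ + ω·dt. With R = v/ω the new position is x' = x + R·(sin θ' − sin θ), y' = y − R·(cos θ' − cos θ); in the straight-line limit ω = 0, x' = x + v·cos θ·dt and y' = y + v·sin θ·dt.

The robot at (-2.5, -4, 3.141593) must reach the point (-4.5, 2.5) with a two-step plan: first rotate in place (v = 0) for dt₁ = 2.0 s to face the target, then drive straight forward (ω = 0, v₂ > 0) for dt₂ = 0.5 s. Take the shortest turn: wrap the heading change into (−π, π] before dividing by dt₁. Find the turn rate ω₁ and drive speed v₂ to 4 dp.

ω₁ = -0.6361, v₂ = 13.6015

heading to target = atan2(2.5−-4, -4.5−-2.5) = 1.8693
Δθ = wrap(1.8693 − 3.1416) = -1.2723; ω₁ = Δθ/dt₁ = -0.6361
distance = √((-4.5−-2.5)² + (2.5−-4)²) = 6.8007; v₂ = distance/dt₂ = 13.6015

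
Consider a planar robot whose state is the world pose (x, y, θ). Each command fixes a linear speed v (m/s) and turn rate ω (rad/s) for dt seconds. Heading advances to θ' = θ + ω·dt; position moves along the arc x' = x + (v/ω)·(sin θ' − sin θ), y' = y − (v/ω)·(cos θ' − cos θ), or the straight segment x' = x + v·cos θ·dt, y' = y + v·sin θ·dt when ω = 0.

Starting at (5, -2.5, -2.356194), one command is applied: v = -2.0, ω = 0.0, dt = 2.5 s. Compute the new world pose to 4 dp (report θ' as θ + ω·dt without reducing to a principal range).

(8.5355, 1.0355, -2.3562)

θ' = -2.3562 + 0.0·2.5 = -2.3562
ω = 0 → straight: x' = 5 + -2.0·cos(-2.3562)·2.5 = 8.5355
y' = -2.5 + -2.0·sin(-2.3562)·2.5 = 1.0355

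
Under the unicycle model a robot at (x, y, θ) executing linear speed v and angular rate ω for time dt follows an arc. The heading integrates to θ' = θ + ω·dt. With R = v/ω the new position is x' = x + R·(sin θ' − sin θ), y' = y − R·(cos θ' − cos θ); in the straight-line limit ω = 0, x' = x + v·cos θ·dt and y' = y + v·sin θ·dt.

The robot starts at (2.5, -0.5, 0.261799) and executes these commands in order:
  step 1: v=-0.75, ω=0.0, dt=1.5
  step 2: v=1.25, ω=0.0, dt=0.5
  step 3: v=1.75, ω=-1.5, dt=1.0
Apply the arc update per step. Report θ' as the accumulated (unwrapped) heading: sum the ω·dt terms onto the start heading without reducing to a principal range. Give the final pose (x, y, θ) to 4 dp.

(3.4217, -1.3754, -1.2382)

step 1: θ'=0.2618 (straight) → pose (1.4133, -0.7912, 0.2618)
step 2: θ'=0.2618 (straight) → pose (2.0170, -0.6294, 0.2618)
step 3: θ'=-1.2382 (R=-1.1667) → pose (3.4217, -1.3754, -1.2382)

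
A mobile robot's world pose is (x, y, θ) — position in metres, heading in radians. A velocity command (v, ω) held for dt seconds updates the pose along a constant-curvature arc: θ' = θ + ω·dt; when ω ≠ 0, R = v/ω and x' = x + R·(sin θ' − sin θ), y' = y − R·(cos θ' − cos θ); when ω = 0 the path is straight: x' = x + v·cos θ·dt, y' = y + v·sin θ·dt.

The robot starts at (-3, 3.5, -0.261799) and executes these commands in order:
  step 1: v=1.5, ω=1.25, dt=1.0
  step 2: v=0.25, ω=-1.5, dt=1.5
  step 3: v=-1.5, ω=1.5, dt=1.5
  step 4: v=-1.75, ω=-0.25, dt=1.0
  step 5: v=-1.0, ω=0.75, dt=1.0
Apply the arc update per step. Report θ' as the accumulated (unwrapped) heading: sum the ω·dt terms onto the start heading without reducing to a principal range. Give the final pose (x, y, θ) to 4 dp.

step 1: θ'=0.9882 (R=1.2000) → pose (-1.6874, 3.9989, 0.9882)
step 2: θ'=-1.2618 (R=-0.1667) → pose (-1.3894, 3.9579, -1.2618)
step 3: θ'=0.9882 (R=-1.0000) → pose (-3.1771, 4.2040, 0.9882)
step 4: θ'=0.7382 (R=7.0000) → pose (-4.3117, 2.8775, 0.7382)
step 5: θ'=1.4882 (R=-1.3333) → pose (-4.7432, 2.0013, 1.4882)

(-4.7432, 2.0013, 1.4882)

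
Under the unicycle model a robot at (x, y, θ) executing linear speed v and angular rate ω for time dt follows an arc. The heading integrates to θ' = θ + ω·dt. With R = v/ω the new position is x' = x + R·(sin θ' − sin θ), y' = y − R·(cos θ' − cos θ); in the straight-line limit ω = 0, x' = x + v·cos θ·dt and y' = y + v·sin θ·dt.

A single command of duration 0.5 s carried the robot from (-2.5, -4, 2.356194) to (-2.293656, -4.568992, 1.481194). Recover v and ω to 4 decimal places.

Δθ = 1.481194 − 2.356194 = -0.875000
ω = Δθ/dt = -0.875000/0.5 = -1.7500
R = −Δy/(cos θ' − cos θ) = 0.7143
v = R·ω = 0.7143·-1.7500 = -1.2500

v = -1.2500, ω = -1.7500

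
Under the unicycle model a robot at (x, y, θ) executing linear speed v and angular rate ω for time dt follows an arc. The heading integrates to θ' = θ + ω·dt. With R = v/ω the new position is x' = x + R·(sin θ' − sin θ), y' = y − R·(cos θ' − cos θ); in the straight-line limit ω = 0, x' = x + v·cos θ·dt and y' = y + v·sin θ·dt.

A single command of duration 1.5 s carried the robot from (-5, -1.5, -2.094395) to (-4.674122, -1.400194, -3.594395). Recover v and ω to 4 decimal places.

v = -0.2500, ω = -1.0000

Δθ = -3.594395 − -2.094395 = -1.500000
ω = Δθ/dt = -1.500000/1.5 = -1.0000
R = Δx/(sin θ' − sin θ) = 0.2500
v = R·ω = 0.2500·-1.0000 = -0.2500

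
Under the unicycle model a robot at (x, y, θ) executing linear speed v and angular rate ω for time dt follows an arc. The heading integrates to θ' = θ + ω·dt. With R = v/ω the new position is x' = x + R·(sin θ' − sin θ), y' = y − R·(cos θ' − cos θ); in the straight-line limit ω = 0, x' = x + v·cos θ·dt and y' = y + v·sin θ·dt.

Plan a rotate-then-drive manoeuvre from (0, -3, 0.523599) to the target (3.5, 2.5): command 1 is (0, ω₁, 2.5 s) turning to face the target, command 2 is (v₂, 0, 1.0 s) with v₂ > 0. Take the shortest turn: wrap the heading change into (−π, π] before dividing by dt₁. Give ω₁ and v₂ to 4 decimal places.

ω₁ = 0.1922, v₂ = 6.5192

heading to target = atan2(2.5−-3, 3.5−0) = 1.0041
Δθ = wrap(1.0041 − 0.5236) = 0.4805; ω₁ = Δθ/dt₁ = 0.1922
distance = √((3.5−0)² + (2.5−-3)²) = 6.5192; v₂ = distance/dt₂ = 6.5192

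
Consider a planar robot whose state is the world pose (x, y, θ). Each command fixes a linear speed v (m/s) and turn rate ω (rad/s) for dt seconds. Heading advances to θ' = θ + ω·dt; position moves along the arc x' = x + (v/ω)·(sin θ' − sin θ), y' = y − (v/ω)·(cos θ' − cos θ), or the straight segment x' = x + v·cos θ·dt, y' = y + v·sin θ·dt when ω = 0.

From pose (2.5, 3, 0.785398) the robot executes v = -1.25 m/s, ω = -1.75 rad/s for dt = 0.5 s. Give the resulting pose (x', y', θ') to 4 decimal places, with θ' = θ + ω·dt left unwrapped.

(1.9310, 2.7937, -0.0896)

θ' = 0.7854 + -1.75·0.5 = -0.0896
R = v/ω = -1.25/-1.75 = 0.7143
x' = 2.5 + 0.7143·(sin -0.0896 − sin 0.7854) = 1.9310
y' = 3 − 0.7143·(cos -0.0896 − cos 0.7854) = 2.7937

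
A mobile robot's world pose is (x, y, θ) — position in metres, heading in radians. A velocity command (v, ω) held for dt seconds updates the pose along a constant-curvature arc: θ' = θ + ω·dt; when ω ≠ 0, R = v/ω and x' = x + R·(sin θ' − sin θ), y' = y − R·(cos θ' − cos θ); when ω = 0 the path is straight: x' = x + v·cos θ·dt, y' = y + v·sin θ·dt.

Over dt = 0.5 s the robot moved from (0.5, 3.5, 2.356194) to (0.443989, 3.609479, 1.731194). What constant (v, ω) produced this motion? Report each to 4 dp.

v = 0.2500, ω = -1.2500

Δθ = 1.731194 − 2.356194 = -0.625000
ω = Δθ/dt = -0.625000/0.5 = -1.2500
R = −Δy/(cos θ' − cos θ) = -0.2000
v = R·ω = -0.2000·-1.2500 = 0.2500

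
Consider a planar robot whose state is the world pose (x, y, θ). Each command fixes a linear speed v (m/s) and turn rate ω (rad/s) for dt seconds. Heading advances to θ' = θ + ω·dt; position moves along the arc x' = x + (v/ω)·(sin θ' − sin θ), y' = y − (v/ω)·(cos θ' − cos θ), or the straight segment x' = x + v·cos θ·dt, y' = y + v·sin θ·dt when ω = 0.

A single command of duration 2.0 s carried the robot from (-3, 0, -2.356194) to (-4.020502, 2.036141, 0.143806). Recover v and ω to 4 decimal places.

Δθ = 0.143806 − -2.356194 = 2.500000
ω = Δθ/dt = 2.500000/2.0 = 1.2500
R = −Δy/(cos θ' − cos θ) = -1.2000
v = R·ω = -1.2000·1.2500 = -1.5000

v = -1.5000, ω = 1.2500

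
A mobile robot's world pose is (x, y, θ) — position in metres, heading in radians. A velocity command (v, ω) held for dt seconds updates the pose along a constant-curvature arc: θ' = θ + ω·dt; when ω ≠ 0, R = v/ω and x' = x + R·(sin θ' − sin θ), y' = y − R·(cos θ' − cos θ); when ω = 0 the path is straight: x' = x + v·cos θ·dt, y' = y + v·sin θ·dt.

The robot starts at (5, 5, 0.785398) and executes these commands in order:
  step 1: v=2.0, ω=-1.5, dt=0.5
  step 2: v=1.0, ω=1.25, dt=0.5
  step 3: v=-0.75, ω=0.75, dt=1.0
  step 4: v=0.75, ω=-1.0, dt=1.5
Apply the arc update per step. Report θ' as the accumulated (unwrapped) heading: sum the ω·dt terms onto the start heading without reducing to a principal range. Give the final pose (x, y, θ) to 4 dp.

step 1: θ'=0.0354 (R=-1.3333) → pose (5.8956, 5.3897, 0.0354)
step 2: θ'=0.6604 (R=0.8000) → pose (6.3581, 5.5574, 0.6604)
step 3: θ'=1.4104 (R=-1.0000) → pose (5.9843, 4.9274, 1.4104)
step 4: θ'=-0.0896 (R=-0.7500) → pose (6.7918, 5.5546, -0.0896)

(6.7918, 5.5546, -0.0896)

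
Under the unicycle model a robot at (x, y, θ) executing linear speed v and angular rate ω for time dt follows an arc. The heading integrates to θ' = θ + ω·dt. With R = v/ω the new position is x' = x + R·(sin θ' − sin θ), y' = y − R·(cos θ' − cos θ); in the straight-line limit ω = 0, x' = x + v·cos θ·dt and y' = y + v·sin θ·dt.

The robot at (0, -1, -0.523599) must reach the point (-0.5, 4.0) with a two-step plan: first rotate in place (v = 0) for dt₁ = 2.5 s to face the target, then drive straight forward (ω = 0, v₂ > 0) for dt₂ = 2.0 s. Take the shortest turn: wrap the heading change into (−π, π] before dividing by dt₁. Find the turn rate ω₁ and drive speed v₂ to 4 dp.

heading to target = atan2(4−-1, -0.5−0) = 1.6705
Δθ = wrap(1.6705 − -0.5236) = 2.1941; ω₁ = Δθ/dt₁ = 0.8776
distance = √((-0.5−0)² + (4−-1)²) = 5.0249; v₂ = distance/dt₂ = 2.5125

ω₁ = 0.8776, v₂ = 2.5125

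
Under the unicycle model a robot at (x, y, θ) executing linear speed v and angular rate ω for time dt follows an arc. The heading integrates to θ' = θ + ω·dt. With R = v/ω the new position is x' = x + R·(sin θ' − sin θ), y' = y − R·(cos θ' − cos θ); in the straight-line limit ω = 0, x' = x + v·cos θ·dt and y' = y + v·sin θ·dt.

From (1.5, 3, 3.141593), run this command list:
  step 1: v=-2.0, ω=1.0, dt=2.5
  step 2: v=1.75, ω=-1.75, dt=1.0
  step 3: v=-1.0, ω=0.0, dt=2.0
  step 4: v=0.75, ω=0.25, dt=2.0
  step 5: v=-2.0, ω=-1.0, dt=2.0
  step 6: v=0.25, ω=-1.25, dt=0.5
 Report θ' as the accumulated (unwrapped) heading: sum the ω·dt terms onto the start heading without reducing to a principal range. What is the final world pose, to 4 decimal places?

step 1: θ'=5.6416 (R=-2.0000) → pose (2.6969, 6.6023, 5.6416)
step 2: θ'=3.8916 (R=-1.0000) → pose (2.7801, 5.0695, 3.8916)
step 3: θ'=3.8916 (straight) → pose (4.2435, 6.4327, 3.8916)
step 4: θ'=4.3916 (R=3.0000) → pose (3.4415, 5.1836, 4.3916)
step 5: θ'=2.3916 (R=2.0000) → pose (6.7027, 6.0164, 2.3916)
step 6: θ'=1.7666 (R=-0.2000) → pose (6.6428, 6.1238, 1.7666)

(6.6428, 6.1238, 1.7666)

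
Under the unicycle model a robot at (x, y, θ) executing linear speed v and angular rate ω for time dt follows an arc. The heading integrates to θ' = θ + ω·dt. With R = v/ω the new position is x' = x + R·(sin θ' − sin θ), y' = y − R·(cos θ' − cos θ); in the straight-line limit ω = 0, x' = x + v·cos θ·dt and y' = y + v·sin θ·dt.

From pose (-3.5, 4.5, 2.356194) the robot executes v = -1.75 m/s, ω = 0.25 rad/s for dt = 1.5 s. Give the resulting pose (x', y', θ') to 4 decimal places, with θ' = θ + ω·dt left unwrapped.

(-1.3431, 3.0310, 2.7312)

θ' = 2.3562 + 0.25·1.5 = 2.7312
R = v/ω = -1.75/0.25 = -7.0000
x' = -3.5 + -7.0000·(sin 2.7312 − sin 2.3562) = -1.3431
y' = 4.5 − -7.0000·(cos 2.7312 − cos 2.3562) = 3.0310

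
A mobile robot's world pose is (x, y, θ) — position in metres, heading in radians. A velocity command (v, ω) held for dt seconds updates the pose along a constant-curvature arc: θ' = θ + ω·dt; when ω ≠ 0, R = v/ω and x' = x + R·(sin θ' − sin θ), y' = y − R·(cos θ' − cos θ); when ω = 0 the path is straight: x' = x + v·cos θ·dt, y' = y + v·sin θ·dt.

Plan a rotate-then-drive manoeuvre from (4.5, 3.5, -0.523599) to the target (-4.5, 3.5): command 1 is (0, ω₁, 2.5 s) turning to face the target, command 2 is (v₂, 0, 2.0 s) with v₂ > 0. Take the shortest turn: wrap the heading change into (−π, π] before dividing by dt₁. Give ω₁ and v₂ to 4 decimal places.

ω₁ = -1.0472, v₂ = 4.5000

heading to target = atan2(3.5−3.5, -4.5−4.5) = 3.1416
Δθ = wrap(3.1416 − -0.5236) = -2.6180; ω₁ = Δθ/dt₁ = -1.0472
distance = √((-4.5−4.5)² + (3.5−3.5)²) = 9.0000; v₂ = distance/dt₂ = 4.5000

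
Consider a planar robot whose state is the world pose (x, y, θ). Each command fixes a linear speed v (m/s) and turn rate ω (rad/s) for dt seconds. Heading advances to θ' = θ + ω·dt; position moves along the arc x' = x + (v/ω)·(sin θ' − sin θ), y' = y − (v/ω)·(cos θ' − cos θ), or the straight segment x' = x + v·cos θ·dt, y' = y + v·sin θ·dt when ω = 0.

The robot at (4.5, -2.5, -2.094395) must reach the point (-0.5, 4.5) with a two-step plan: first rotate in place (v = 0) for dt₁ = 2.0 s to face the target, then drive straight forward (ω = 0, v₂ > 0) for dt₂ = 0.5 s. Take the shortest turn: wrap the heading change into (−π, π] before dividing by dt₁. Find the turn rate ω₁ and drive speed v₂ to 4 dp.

heading to target = atan2(4.5−-2.5, -0.5−4.5) = 2.1910
Δθ = wrap(2.1910 − -2.0944) = -1.9977; ω₁ = Δθ/dt₁ = -0.9989
distance = √((-0.5−4.5)² + (4.5−-2.5)²) = 8.6023; v₂ = distance/dt₂ = 17.2047

ω₁ = -0.9989, v₂ = 17.2047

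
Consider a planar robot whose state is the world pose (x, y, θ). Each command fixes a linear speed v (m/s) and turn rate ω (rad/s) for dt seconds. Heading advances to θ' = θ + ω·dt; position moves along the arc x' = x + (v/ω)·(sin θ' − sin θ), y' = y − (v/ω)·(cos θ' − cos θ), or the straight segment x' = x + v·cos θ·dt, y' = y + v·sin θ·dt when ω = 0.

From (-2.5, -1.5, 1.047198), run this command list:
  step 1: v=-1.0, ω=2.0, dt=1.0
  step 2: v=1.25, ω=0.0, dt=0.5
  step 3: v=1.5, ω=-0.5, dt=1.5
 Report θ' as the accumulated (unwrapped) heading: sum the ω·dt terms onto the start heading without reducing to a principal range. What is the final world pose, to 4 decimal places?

(-4.6963, -1.1948, 2.2972)

step 1: θ'=3.0472 (R=-0.5000) → pose (-2.1141, -2.2478, 3.0472)
step 2: θ'=3.0472 (straight) → pose (-2.7363, -2.1889, 3.0472)
step 3: θ'=2.2972 (R=-3.0000) → pose (-4.6963, -1.1948, 2.2972)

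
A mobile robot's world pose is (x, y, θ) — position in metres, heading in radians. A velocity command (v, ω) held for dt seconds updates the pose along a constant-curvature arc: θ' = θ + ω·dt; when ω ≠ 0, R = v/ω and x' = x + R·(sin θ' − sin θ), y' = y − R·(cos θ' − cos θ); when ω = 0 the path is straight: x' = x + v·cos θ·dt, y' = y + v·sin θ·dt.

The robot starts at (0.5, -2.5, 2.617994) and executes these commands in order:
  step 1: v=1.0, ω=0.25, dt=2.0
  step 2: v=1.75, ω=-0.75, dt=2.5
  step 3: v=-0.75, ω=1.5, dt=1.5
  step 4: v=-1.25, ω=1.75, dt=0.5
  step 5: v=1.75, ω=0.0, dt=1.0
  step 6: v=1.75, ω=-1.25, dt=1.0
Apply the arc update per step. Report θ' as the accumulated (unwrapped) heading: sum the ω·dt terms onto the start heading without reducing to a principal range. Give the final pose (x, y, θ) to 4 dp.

(-4.4294, -1.6564, 3.1180)

step 1: θ'=3.1180 (R=4.0000) → pose (-1.4056, -1.9652, 3.1180)
step 2: θ'=1.2430 (R=-2.3333) → pose (-3.5596, 1.1187, 1.2430)
step 3: θ'=3.4930 (R=-0.5000) → pose (-2.9142, 0.4883, 3.4930)
step 4: θ'=4.3680 (R=-0.7143) → pose (-2.4877, 0.9178, 4.3680)
step 5: θ'=4.3680 (straight) → pose (-3.0785, -0.7295, 4.3680)
step 6: θ'=3.1180 (R=-1.4000) → pose (-4.4294, -1.6564, 3.1180)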